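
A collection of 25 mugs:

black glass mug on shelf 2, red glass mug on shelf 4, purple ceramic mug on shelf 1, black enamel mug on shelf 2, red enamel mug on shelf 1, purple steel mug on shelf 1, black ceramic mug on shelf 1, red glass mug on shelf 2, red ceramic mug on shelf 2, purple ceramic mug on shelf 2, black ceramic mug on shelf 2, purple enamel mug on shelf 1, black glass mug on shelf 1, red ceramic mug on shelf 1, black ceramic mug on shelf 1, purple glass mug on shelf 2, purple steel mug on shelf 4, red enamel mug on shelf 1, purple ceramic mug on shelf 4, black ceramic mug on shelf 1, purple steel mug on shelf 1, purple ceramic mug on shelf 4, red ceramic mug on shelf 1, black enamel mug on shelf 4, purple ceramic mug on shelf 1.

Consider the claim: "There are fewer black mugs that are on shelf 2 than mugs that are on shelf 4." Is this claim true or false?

True

|black mugs on shelf 2| = 3.
|mugs on shelf 4| = 5.
The claim requires 3 < 5, which holds.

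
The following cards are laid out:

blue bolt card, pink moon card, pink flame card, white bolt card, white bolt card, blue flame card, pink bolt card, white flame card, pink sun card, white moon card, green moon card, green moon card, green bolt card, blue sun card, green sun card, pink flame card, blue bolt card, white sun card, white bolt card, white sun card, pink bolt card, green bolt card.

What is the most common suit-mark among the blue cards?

Counts by suit-mark (restricted to blue cards): bolt 2, flame 1, sun 1.
The maximum is 2, held uniquely by bolt.

bolt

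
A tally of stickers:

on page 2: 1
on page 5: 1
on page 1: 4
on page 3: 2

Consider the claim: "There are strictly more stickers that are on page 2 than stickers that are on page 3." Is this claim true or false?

False

There is 1 sticker on page 2.
There are 2 stickers on page 3.
The claim requires 1 > 2, which does not hold.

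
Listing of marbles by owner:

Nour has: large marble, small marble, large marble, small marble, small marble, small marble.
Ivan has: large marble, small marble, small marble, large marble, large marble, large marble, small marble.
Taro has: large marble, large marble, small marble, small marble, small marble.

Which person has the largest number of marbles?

Ivan

Counts by owner: Ivan→7, Nour→6, Taro→5.
The maximum is 7, held uniquely by Ivan.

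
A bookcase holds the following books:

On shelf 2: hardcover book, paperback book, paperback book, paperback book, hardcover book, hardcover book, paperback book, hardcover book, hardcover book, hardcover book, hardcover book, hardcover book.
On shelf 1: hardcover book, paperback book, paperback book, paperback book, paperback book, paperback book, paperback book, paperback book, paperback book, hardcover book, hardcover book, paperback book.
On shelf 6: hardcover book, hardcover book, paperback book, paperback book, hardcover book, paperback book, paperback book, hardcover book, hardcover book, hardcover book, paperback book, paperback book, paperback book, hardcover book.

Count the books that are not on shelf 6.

24

Total books: 38; with the excluded value: 14; remaining 38 − 14 = 24.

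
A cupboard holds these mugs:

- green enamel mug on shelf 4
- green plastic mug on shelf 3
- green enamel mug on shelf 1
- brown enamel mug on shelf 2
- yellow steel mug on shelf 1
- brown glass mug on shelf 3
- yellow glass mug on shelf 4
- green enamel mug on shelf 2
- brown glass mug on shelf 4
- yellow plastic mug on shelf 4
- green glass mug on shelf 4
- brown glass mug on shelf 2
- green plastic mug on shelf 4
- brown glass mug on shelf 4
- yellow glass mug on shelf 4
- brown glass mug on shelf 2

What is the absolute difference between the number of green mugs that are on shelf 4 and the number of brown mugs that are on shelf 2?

green mugs on shelf 4: 3. brown mugs on shelf 2: 3.
|3 − 3| = 3 − 3 = 0.

0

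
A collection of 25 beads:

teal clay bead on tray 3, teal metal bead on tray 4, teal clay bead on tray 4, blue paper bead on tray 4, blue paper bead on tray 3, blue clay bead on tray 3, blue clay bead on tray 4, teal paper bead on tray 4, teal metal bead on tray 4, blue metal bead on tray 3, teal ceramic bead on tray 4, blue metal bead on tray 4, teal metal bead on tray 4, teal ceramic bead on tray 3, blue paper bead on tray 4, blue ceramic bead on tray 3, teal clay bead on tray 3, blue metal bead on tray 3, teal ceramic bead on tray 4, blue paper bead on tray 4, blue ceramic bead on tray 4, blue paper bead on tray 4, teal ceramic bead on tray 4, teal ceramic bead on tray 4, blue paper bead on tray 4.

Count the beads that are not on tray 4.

Total beads: 25; with the excluded value: 17; remaining 25 − 17 = 8.

8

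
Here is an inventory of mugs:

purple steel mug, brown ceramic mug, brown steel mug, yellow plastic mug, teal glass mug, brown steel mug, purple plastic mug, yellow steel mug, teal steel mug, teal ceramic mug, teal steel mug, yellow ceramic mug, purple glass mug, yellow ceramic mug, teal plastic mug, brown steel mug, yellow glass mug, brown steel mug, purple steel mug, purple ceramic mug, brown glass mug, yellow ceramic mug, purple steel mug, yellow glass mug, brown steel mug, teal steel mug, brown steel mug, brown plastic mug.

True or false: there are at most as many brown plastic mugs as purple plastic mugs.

There is 1 brown plastic mug.
There is 1 purple plastic mug.
The claim requires 1 ≤ 1, which holds.

True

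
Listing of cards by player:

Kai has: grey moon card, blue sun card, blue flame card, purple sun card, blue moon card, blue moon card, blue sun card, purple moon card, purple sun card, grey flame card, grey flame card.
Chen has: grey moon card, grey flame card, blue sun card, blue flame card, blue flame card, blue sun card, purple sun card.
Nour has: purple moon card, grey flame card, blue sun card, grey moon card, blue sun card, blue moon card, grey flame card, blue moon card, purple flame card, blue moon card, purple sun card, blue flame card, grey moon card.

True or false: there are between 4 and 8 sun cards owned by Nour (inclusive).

sun cards owned by Nour: 3.
The claim requires 4 ≤ 3 ≤ 8, which does not hold.

False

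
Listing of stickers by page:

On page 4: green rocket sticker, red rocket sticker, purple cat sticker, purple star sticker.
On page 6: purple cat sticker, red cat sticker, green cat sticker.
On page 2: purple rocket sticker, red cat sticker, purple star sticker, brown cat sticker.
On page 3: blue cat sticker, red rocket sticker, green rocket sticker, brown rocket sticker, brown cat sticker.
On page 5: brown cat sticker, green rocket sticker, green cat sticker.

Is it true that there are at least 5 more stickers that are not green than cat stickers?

False

stickers that are not green: 14.
cat stickers: 10.
The claim requires 14 − 10 = 4 ≥ 5, which does not hold.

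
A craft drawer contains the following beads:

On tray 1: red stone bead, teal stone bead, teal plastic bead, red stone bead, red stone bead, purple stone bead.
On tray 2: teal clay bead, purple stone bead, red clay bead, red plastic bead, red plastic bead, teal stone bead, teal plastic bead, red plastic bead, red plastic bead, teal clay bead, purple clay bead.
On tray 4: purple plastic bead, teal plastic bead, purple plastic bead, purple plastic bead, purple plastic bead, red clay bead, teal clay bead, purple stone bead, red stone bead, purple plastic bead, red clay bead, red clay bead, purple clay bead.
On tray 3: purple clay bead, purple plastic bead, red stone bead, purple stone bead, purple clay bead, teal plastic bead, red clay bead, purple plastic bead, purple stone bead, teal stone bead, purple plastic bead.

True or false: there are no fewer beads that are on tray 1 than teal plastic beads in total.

|beads on tray 1| = 6.
|teal plastic beads| = 4.
The claim requires 6 ≥ 4, which holds.

True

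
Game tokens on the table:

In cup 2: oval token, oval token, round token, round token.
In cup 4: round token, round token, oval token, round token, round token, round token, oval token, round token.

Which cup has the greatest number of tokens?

cup 4

Counts by cup: cup 4→8, cup 2→4.
The maximum is 8, held uniquely by cup 4.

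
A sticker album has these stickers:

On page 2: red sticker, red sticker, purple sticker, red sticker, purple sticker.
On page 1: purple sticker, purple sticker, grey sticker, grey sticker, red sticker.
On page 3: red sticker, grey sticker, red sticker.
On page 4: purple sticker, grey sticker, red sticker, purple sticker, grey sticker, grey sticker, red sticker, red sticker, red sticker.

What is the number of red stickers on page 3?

2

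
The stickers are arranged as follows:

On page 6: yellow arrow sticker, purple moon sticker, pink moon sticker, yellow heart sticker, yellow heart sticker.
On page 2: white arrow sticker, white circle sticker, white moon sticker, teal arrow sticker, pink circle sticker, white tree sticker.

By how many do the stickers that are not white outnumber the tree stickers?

stickers that are not white: 7.
tree stickers: 1.
7 − 1 = 6.

6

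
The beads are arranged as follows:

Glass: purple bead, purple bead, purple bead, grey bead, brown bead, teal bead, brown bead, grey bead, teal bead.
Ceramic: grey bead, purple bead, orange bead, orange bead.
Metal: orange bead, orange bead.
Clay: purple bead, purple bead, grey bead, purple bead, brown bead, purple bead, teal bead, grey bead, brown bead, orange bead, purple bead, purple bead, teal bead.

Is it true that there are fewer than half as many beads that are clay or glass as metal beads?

False

|beads that are clay or glass| = 22.
|metal beads| = 2.
The claim requires 2 × 22 = 44 < 2, which does not hold.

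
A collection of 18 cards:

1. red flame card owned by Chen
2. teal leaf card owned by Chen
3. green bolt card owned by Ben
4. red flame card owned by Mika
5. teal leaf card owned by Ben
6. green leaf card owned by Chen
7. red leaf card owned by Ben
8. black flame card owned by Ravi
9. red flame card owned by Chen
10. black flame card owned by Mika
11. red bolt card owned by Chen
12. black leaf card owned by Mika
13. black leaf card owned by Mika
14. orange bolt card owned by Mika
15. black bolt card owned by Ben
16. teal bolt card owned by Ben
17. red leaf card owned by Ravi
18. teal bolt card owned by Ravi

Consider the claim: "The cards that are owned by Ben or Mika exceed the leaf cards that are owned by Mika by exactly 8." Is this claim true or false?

True

Count of cards owned by Ben or Mika: 10.
Count of leaf cards owned by Mika: 2.
The claim requires 10 − 2 (= 8) to equal 8, which holds.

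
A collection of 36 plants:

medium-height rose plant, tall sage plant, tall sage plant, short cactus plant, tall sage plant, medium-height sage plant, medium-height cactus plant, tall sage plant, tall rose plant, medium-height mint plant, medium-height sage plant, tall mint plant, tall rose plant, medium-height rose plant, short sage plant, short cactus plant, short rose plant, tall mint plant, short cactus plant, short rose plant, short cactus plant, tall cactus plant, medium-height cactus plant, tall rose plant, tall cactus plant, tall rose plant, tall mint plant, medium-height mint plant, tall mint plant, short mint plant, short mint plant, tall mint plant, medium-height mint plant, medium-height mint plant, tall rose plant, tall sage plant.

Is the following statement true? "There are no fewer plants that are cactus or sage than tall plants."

False

There are 16 plants that are cactus or sage.
There are 17 tall plants.
The claim requires 16 ≥ 17, which does not hold.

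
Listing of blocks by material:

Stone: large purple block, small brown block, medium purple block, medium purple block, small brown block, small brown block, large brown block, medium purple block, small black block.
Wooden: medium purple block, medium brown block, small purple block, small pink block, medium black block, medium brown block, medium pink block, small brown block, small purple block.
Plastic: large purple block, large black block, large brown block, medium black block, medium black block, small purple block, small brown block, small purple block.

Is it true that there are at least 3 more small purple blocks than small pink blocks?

There are 4 small purple blocks.
There is 1 small pink block.
The claim requires 4 − 1 = 3 ≥ 3, which holds.

True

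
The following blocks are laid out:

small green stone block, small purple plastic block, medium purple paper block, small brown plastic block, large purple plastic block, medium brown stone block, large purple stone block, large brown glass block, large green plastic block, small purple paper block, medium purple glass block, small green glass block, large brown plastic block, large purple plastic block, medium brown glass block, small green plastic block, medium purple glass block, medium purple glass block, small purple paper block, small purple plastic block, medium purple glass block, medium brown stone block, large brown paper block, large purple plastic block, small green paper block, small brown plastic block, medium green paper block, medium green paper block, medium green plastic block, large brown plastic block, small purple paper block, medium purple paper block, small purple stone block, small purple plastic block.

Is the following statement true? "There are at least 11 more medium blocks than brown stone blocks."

medium blocks: 12.
brown stone blocks: 2.
The claim requires 12 − 2 = 10 ≥ 11, which does not hold.

False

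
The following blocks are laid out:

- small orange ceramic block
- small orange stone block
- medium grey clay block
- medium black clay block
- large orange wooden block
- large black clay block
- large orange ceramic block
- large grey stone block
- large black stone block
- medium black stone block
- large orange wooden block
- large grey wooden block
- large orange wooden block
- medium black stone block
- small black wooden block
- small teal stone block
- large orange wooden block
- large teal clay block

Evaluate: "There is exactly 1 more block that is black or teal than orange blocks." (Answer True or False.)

True

|blocks that are black or teal| = 8.
|orange blocks| = 7.
The claim requires 8 − 7 (= 1) to equal 1, which holds.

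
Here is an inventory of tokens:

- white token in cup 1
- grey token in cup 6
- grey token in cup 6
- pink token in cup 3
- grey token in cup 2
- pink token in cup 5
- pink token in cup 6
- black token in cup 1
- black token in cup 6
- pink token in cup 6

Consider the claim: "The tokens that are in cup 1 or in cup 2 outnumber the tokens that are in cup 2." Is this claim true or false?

tokens in cup 1 or in cup 2: 3.
tokens in cup 2: 1.
The claim requires 3 > 1, which holds.

True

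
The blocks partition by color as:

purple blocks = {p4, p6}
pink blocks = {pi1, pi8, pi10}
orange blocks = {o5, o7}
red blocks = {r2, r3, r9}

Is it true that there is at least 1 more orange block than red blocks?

There are 2 orange blocks.
There are 3 red blocks.
The claim requires 2 − 3 = -1 ≥ 1, which does not hold.

False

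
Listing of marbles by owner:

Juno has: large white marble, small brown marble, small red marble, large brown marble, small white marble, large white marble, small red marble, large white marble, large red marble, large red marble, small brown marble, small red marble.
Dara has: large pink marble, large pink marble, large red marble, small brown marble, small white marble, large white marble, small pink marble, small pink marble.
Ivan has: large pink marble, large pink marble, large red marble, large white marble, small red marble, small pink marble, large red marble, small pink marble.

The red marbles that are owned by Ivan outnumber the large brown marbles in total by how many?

red marbles owned by Ivan: 3.
large brown marbles: 1.
3 − 1 = 2.

2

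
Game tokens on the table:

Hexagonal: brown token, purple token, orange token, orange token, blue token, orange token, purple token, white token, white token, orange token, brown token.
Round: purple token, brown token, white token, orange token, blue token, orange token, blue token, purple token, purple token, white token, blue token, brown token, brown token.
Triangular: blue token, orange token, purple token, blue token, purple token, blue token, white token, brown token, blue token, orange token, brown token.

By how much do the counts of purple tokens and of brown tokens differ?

0

purple tokens: 7. brown tokens: 7.
|7 − 7| = 7 − 7 = 0.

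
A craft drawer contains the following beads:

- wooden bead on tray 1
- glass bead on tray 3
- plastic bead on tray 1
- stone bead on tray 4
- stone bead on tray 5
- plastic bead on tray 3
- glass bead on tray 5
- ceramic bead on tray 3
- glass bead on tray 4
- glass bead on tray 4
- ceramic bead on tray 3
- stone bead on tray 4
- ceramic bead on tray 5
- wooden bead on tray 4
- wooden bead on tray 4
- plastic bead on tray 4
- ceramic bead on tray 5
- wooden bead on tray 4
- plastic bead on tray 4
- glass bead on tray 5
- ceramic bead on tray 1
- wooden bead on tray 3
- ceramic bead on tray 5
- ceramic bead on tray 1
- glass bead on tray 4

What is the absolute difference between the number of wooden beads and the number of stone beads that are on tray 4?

3

wooden beads: 5. stone beads on tray 4: 2.
|5 − 2| = 5 − 2 = 3.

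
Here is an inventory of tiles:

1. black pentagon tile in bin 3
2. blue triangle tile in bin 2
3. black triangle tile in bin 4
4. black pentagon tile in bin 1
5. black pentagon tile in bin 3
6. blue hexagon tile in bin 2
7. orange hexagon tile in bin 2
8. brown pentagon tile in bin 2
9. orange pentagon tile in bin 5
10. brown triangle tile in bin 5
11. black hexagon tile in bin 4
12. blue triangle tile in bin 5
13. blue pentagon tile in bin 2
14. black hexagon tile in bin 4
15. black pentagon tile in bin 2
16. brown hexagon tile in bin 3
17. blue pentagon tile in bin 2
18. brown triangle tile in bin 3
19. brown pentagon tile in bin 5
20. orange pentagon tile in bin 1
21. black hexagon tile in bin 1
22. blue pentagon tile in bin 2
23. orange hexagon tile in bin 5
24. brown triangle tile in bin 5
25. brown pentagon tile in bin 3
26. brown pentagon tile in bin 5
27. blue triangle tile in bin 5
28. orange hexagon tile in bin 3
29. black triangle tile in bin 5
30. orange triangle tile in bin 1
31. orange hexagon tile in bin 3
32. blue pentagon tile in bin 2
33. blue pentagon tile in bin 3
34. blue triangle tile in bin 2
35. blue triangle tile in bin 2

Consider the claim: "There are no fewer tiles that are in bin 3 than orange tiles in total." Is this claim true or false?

There are 8 tiles in bin 3.
There are 7 orange tiles.
The claim requires 8 ≥ 7, which holds.

True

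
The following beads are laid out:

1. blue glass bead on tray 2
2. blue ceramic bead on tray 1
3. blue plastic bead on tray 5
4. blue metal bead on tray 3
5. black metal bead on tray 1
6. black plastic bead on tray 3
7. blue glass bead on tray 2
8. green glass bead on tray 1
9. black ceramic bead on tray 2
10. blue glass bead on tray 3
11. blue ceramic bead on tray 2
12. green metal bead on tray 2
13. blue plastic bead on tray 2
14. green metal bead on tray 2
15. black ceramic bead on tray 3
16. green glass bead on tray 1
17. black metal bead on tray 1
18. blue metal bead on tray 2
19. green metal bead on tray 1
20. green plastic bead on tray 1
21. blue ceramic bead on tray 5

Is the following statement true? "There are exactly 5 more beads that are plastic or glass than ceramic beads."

False

|beads that are plastic or glass| = 9.
|ceramic beads| = 5.
The claim requires 9 − 5 (= 4) to equal 5, which does not hold.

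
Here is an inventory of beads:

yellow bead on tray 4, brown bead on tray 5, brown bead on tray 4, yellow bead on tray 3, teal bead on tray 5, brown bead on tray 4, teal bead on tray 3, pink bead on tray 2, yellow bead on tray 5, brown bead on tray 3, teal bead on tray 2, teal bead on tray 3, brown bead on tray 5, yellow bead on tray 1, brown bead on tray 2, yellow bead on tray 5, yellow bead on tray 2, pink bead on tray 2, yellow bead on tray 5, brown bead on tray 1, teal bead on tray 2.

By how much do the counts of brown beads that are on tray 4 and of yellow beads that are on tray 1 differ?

1

brown beads on tray 4: 2. yellow beads on tray 1: 1.
|2 − 1| = 2 − 1 = 1.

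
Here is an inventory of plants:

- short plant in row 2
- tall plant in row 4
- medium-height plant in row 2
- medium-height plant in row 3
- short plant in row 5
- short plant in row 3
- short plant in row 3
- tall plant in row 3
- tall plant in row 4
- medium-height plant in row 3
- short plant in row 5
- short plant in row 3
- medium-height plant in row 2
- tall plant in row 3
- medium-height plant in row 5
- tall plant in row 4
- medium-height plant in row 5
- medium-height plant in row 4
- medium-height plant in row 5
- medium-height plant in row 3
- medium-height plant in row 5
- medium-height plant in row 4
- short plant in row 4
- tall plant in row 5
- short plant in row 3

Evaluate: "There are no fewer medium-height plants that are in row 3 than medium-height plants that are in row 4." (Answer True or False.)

True

|medium-height plants in row 3| = 3.
|medium-height plants in row 4| = 2.
The claim requires 3 ≥ 2, which holds.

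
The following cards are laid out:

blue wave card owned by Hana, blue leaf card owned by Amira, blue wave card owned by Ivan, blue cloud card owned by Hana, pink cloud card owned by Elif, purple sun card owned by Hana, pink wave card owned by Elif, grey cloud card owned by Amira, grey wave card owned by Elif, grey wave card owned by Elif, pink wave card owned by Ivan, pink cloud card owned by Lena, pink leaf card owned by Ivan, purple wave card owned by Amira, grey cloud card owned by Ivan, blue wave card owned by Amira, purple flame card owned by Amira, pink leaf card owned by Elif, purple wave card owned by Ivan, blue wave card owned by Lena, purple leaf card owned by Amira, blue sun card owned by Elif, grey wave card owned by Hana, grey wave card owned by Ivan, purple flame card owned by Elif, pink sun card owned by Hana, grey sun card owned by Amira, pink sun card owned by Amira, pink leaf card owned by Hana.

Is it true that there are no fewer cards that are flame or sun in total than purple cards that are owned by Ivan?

True

There are 7 cards that are flame or sun.
Count of purple cards owned by Ivan: 1.
The claim requires 7 ≥ 1, which holds.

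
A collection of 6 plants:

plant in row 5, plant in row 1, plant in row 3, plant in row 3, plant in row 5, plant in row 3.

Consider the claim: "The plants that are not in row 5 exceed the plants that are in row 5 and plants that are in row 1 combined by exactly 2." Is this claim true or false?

False

|plants that are not in row 5| = 4.
plants in row 5: 2; plants in row 1: 1; combined: 2 + 1 = 3.
The claim requires 4 − 3 (= 1) to equal 2, which does not hold.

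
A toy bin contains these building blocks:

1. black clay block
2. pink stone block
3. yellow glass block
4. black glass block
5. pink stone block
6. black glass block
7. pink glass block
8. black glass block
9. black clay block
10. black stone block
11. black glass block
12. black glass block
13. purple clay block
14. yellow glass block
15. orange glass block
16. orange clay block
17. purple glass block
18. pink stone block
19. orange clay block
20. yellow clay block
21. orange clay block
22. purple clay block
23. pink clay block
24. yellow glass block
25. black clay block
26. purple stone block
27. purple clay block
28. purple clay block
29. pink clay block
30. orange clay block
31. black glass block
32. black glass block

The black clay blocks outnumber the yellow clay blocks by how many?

2

black clay blocks: 3.
yellow clay blocks: 1.
3 − 1 = 2.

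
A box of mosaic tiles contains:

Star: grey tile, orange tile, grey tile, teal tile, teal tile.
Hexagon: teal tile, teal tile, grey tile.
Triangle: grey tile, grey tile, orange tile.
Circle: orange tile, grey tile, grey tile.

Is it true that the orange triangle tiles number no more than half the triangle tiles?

True

There is 1 orange triangle tile.
There are 3 triangle tiles.
The claim requires 2 × 1 = 2 ≤ 3, which holds.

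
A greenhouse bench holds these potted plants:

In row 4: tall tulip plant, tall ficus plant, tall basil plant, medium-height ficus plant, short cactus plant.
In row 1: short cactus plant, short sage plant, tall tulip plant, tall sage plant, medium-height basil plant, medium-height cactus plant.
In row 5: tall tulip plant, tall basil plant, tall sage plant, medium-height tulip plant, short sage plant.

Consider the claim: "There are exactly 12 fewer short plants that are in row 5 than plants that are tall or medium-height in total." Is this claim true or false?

False

There is 1 short plant in row 5.
There are 12 plants that are tall or medium-height.
The claim requires 12 − 1 (= 11) to equal 12, which does not hold.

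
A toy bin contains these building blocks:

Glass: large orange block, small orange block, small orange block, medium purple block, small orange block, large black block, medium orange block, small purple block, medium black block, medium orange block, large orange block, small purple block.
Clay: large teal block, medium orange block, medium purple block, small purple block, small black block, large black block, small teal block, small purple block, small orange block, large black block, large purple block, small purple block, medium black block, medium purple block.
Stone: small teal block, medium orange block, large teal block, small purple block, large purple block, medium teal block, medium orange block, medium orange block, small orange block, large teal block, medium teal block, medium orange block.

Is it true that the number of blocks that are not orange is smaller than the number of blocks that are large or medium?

False

There are 24 blocks that are not orange.
There are 24 blocks that are large or medium.
The claim requires 24 < 24, which does not hold.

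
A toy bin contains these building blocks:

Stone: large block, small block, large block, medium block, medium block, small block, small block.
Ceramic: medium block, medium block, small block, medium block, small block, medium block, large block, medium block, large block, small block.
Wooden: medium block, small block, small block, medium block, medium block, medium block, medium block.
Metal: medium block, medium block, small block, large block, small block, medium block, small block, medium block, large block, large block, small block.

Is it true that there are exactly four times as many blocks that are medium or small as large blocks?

True

|blocks that are medium or small| = 28.
|large blocks| = 7.
The claim requires 28 = 4 × 7 = 28, which holds.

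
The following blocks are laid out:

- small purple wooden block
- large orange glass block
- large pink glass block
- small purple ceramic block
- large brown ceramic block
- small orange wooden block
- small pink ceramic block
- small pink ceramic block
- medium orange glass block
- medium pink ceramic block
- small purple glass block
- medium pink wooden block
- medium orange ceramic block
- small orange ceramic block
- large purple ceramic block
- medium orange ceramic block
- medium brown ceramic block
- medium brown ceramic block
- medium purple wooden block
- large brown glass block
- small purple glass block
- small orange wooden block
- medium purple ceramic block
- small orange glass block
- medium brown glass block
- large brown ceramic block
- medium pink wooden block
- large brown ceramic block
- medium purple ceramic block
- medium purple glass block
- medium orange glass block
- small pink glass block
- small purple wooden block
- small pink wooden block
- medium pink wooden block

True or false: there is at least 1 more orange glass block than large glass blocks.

True

orange glass blocks: 4.
large glass blocks: 3.
The claim requires 4 − 3 = 1 ≥ 1, which holds.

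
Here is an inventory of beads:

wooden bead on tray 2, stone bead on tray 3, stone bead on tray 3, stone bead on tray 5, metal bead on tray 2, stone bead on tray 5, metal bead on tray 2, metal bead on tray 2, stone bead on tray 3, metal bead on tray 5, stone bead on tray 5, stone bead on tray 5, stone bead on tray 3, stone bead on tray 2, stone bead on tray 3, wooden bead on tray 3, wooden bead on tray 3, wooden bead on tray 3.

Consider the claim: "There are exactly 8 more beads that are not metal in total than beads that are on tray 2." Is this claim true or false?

|beads that are not metal| = 14.
|beads on tray 2| = 5.
The claim requires 14 − 5 (= 9) to equal 8, which does not hold.

False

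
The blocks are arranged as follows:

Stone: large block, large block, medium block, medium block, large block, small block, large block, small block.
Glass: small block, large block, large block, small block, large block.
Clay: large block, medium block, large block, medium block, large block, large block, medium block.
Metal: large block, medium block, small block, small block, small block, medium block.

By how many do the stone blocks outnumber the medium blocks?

stone blocks: 8.
medium blocks: 7.
8 − 7 = 1.

1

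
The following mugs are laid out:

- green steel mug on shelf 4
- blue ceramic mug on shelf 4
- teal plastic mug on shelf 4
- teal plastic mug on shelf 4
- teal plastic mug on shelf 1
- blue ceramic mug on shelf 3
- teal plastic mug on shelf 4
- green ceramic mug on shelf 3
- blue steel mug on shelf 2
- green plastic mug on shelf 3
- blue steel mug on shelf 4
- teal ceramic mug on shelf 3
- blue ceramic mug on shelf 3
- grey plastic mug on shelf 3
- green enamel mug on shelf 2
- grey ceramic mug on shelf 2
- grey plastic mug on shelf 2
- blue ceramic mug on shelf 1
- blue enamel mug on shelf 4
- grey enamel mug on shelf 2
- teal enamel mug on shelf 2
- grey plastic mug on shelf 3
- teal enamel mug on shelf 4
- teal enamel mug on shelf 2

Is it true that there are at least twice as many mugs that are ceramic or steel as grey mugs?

True

There are 10 mugs that are ceramic or steel.
There are 5 grey mugs.
The claim requires 10 ≥ 2 × 5 = 10, which holds.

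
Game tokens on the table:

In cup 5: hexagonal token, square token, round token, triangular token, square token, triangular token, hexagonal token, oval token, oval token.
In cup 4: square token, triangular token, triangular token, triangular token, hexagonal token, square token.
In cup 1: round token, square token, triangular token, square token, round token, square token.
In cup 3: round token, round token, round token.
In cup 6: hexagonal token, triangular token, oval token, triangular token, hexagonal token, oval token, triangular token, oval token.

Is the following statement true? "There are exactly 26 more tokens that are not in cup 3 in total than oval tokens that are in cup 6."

tokens that are not in cup 3: 29.
oval tokens in cup 6: 3.
The claim requires 29 − 3 (= 26) to equal 26, which holds.

True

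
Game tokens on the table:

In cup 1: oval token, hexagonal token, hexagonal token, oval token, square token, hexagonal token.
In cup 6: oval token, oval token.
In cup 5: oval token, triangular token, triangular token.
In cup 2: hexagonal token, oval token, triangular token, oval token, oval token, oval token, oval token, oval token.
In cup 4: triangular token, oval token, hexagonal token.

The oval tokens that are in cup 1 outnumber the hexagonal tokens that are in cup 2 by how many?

1

oval tokens in cup 1: 2.
hexagonal tokens in cup 2: 1.
2 − 1 = 1.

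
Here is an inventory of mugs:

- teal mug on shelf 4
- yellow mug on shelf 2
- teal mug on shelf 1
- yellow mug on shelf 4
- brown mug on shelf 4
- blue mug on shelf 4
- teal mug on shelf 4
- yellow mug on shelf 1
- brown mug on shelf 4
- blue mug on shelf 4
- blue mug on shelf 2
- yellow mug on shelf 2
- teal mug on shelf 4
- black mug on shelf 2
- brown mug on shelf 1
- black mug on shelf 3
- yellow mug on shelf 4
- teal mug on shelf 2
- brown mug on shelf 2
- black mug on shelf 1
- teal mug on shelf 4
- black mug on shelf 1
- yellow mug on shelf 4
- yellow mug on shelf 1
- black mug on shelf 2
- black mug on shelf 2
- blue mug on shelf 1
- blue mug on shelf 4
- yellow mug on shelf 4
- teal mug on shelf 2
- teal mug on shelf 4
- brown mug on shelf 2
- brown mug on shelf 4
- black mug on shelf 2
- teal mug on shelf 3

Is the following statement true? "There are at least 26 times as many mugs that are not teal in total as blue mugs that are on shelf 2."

True

mugs that are not teal: 26.
blue mugs on shelf 2: 1.
The claim requires 26 ≥ 26 × 1 = 26, which holds.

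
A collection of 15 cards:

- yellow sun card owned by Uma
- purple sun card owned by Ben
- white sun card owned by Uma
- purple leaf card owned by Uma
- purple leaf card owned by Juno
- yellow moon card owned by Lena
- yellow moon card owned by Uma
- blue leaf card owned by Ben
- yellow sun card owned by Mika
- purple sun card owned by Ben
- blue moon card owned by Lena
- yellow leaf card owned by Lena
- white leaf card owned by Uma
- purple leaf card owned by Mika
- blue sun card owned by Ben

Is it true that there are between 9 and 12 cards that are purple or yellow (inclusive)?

True

cards that are purple or yellow: 10.
The claim requires 9 ≤ 10 ≤ 12, which holds.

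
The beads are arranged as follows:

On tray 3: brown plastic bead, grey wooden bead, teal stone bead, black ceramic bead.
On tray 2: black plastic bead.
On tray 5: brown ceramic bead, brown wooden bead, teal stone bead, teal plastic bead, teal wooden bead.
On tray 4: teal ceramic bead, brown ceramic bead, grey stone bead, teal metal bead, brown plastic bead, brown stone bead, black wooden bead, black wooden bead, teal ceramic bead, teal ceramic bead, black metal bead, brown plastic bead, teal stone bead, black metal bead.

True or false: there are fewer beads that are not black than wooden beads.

False

beads that are not black: 18.
wooden beads: 5.
The claim requires 18 < 5, which does not hold.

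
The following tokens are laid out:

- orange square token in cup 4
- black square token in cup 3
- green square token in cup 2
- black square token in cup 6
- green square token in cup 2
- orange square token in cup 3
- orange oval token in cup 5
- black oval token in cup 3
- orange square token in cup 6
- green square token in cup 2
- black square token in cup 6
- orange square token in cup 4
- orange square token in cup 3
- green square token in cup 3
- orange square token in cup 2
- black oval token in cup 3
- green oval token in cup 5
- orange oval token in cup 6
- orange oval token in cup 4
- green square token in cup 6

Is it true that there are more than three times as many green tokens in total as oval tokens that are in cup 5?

There are 6 green tokens.
There are 2 oval tokens in cup 5.
The claim requires 6 > 3 × 2 = 6, which does not hold.

False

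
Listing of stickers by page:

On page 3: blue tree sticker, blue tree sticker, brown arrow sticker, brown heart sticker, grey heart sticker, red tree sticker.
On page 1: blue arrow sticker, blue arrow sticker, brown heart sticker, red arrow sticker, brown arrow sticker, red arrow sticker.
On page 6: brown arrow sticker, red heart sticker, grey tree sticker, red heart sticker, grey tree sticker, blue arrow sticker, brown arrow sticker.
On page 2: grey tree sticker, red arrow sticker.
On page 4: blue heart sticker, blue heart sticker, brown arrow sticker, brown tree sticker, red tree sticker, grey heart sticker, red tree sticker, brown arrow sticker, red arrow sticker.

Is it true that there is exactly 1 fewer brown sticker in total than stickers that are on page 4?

False

There are 9 brown stickers.
There are 9 stickers on page 4.
The claim requires 9 − 9 (= 0) to equal 1, which does not hold.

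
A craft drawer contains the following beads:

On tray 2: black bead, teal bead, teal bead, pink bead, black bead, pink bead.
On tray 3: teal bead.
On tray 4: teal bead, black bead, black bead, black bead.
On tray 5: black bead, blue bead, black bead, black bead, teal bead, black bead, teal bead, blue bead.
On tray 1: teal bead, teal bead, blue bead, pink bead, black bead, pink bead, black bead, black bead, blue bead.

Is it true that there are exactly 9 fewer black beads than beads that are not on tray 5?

|black beads| = 12.
|beads that are not on tray 5| = 20.
The claim requires 20 − 12 (= 8) to equal 9, which does not hold.

False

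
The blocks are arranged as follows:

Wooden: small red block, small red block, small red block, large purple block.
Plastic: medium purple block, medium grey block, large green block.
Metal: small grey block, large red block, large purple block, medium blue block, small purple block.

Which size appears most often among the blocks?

small

Counts by size: small 5, large 4, medium 3.
The maximum is 5, held uniquely by small.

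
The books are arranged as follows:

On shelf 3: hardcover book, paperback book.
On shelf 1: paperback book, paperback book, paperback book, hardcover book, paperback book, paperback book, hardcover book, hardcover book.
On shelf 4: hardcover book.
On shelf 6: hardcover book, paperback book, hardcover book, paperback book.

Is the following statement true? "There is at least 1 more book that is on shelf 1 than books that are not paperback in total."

True

|books on shelf 1| = 8.
|books that are not paperback| = 7.
The claim requires 8 − 7 = 1 ≥ 1, which holds.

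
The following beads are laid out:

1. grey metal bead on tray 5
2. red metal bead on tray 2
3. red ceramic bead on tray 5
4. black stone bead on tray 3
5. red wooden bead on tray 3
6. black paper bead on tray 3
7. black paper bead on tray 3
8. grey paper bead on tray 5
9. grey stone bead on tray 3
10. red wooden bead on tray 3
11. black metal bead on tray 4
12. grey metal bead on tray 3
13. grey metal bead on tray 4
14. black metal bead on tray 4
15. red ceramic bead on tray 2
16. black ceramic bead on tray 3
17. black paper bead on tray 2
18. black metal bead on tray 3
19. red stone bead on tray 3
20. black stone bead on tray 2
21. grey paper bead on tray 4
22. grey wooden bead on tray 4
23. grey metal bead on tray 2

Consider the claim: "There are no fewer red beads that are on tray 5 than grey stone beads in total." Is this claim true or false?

True

There is 1 red bead on tray 5.
There is 1 grey stone bead.
The claim requires 1 ≥ 1, which holds.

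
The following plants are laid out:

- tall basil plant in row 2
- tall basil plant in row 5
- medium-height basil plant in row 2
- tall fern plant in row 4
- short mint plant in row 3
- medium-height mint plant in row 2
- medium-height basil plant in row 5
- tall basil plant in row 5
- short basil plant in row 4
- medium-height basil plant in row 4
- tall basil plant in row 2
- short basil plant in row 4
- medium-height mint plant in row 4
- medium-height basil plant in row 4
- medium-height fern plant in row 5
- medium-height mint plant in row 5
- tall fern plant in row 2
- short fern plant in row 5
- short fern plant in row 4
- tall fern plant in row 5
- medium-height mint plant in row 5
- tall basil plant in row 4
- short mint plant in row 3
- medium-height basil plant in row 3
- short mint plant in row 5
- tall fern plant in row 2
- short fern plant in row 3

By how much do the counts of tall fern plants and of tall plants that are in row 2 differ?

0

tall fern plants: 4. tall plants in row 2: 4.
|4 − 4| = 4 − 4 = 0.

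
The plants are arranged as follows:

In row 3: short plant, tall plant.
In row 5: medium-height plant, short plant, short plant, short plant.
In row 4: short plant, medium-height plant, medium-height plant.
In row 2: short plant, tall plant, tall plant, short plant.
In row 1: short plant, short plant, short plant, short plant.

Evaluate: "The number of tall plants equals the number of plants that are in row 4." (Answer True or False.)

|tall plants| = 3.
|plants in row 4| = 3.
The claim requires 3 = 3, which holds.

True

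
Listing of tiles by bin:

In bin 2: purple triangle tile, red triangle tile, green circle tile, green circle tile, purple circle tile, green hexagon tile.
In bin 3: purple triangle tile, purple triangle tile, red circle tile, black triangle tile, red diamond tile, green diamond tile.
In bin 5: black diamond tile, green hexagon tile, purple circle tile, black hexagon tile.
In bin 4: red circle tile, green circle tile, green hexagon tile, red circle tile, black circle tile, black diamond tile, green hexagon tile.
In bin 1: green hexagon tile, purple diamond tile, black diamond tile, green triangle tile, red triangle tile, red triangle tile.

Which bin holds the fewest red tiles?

Counts by bin (restricted to red tiles): bin 4→2, bin 3→2, bin 1→2, bin 2→1, bin 5→0.
The minimum is 0, held uniquely by bin 5.

bin 5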